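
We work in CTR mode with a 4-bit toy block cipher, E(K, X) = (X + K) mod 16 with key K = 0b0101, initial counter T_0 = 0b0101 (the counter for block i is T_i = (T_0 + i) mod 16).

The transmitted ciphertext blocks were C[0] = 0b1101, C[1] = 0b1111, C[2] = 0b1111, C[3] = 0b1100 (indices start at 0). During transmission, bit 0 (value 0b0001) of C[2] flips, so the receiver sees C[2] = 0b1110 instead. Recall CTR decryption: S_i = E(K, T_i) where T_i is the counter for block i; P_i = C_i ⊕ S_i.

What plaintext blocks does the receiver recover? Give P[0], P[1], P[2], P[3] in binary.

Only C[2] changed, to 0b1110. In CTR, a change in C_i flips the same bit in P_i only; the keystream is unaffected. Decrypting the received ciphertext:
P[0]: T = 0b0101, S = E(K, T) = 0b1010; 0b1101 ⊕ 0b1010 = 0b0111.
P[1]: T = 0b0110, S = E(K, T) = 0b1011; 0b1111 ⊕ 0b1011 = 0b0100.
P[2]: T = 0b0111, S = E(K, T) = 0b1100; 0b1110 ⊕ 0b1100 = 0b0010.
P[3]: T = 0b1000, S = E(K, T) = 0b1101; 0b1100 ⊕ 0b1101 = 0b0001.
Blocks that differ from the original plaintext: P[2].

P[0] = 0b0111, P[1] = 0b0100, P[2] = 0b0010, P[3] = 0b0001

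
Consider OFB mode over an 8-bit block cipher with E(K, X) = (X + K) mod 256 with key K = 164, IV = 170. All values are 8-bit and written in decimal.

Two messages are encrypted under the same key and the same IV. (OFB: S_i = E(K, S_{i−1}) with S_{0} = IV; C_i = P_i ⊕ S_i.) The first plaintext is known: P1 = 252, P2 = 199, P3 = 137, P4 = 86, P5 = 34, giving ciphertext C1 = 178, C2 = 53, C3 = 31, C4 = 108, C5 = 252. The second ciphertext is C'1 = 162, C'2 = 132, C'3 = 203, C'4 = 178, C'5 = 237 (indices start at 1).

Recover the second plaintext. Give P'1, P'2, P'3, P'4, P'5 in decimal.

P'1 = 236, P'2 = 118, P'3 = 93, P'4 = 136, P'5 = 51

In OFB with a reused IV, both messages share the same keystream S_i, so C_i ⊕ C'_i = P_i ⊕ P'_i and thus P'_i = P_i ⊕ C_i ⊕ C'_i.
P'1: 252 ⊕ 178 ⊕ 162 = 236.
P'2: 199 ⊕ 53 ⊕ 132 = 118.
P'3: 137 ⊕ 31 ⊕ 203 = 93.
P'4: 86 ⊕ 108 ⊕ 178 = 136.
P'5: 34 ⊕ 252 ⊕ 237 = 51.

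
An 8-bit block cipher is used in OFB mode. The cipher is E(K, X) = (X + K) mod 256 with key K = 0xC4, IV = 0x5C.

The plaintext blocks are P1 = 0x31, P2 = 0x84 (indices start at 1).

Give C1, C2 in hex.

OFB encryption: S_i = E(K, S_{i−1}) with S_{0} = IV; C_i = P_i ⊕ S_i.
C1: S = E(K, 0x5C) = 0x20; 0x31 ⊕ 0x20 = 0x11.
C2: S = E(K, 0x20) = 0xE4; 0x84 ⊕ 0xE4 = 0x60.

C1 = 0x11, C2 = 0x60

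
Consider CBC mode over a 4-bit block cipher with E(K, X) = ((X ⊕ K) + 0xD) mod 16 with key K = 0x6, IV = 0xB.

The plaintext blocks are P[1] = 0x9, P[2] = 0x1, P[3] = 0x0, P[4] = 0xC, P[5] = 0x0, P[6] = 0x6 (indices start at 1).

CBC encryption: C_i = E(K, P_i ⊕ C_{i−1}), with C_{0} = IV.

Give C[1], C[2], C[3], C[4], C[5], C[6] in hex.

C[1]: P[1] ⊕ 0xB = 0x2; E(K, 0x2) = 0x1.
C[2]: P[2] ⊕ 0x1 = 0x0; E(K, 0x0) = 0x3.
C[3]: P[3] ⊕ 0x3 = 0x3; E(K, 0x3) = 0x2.
C[4]: P[4] ⊕ 0x2 = 0xE; E(K, 0xE) = 0x5.
C[5]: P[5] ⊕ 0x5 = 0x5; E(K, 0x5) = 0x0.
C[6]: P[6] ⊕ 0x0 = 0x6; E(K, 0x6) = 0xD.

C[1] = 0x1, C[2] = 0x3, C[3] = 0x2, C[4] = 0x5, C[5] = 0x0, C[6] = 0xD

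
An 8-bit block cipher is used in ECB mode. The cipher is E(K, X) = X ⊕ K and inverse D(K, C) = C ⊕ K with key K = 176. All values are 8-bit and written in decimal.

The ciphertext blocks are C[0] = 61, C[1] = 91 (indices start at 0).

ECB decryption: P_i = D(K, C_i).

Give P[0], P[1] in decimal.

P[0]: D(K, 61) = 141.
P[1]: D(K, 91) = 235.

P[0] = 141, P[1] = 235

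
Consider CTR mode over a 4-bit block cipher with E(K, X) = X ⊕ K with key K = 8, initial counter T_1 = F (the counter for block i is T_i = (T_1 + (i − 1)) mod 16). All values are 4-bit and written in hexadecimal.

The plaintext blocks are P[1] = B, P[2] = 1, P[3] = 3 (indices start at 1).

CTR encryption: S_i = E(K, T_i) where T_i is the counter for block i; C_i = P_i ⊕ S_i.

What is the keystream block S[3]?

9

C[1]: T = F, S = E(K, T) = 7; B ⊕ 7 = C.
C[2]: T = 0, S = E(K, T) = 8; 1 ⊕ 8 = 9.
C[3]: T = 1, S = E(K, T) = 9; 3 ⊕ 9 = A.
So S[3] = 9.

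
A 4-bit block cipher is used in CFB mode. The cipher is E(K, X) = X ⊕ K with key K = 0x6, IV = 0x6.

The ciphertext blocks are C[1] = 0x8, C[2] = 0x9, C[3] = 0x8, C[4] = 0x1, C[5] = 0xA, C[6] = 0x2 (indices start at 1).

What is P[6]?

P[6] = 0xE

CFB decryption: P_i = C_i ⊕ E(K, C_{i−1}), with C_{0} = IV.
P[6]: E(K, 0xA) = 0xC; 0x2 ⊕ 0xC = 0xE.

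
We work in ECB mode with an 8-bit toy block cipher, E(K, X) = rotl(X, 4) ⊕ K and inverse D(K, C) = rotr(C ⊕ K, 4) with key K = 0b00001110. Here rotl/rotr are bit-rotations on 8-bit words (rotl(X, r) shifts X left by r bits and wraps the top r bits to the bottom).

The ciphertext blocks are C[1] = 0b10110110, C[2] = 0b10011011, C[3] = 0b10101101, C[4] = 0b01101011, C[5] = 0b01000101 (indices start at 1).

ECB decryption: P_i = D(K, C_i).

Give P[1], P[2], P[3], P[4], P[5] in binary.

P[1]: D(K, 0b10110110) = 0b10001011.
P[2]: D(K, 0b10011011) = 0b01011001.
P[3]: D(K, 0b10101101) = 0b00111010.
P[4]: D(K, 0b01101011) = 0b01010110.
P[5]: D(K, 0b01000101) = 0b10110100.

P[1] = 0b10001011, P[2] = 0b01011001, P[3] = 0b00111010, P[4] = 0b01010110, P[5] = 0b10110100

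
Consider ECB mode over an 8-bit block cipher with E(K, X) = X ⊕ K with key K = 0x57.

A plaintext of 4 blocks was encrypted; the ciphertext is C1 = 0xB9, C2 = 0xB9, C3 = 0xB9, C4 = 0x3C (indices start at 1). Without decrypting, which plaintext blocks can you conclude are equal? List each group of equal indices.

ECB encrypts each block independently with the same key, so equal ciphertext blocks imply equal plaintext blocks.
C1 = C2 = C3 = 0xB9, so P1 = P2 = P3.

P1 = P2 = P3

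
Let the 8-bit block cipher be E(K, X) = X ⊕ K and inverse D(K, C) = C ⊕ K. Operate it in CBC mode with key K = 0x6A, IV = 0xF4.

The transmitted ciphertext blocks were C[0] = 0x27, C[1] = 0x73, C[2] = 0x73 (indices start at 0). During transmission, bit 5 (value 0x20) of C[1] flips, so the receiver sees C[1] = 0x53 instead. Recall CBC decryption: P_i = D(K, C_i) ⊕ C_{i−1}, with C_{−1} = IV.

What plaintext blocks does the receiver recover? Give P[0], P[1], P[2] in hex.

P[0] = 0xB9, P[1] = 0x1E, P[2] = 0x4A

Only C[1] changed, to 0x53. In CBC, a change in C_i garbles P_i and flips the same bit in P_{i+1}. Decrypting the received ciphertext:
P[0]: D(K, 0x27) = 0x4D; 0x4D ⊕ 0xF4 = 0xB9.
P[1]: D(K, 0x53) = 0x39; 0x39 ⊕ 0x27 = 0x1E.
P[2]: D(K, 0x73) = 0x19; 0x19 ⊕ 0x53 = 0x4A.
Blocks that differ from the original plaintext: P[1], P[2].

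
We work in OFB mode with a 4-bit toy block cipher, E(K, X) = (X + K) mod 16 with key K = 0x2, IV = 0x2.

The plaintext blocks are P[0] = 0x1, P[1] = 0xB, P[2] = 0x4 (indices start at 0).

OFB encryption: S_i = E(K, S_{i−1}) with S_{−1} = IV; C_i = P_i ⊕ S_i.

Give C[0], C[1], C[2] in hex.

C[0]: S = E(K, 0x2) = 0x4; 0x1 ⊕ 0x4 = 0x5.
C[1]: S = E(K, 0x4) = 0x6; 0xB ⊕ 0x6 = 0xD.
C[2]: S = E(K, 0x6) = 0x8; 0x4 ⊕ 0x8 = 0xC.

C[0] = 0x5, C[1] = 0xD, C[2] = 0xC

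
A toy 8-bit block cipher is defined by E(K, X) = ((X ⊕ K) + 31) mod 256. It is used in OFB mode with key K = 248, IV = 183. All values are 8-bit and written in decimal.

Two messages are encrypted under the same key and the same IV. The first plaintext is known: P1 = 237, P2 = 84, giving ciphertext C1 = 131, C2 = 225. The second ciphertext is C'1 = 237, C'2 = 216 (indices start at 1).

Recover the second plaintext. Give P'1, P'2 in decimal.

P'1 = 131, P'2 = 109

In OFB with a reused IV, both messages share the same keystream S_i, so C_i ⊕ C'_i = P_i ⊕ P'_i and thus P'_i = P_i ⊕ C_i ⊕ C'_i.
P'1: 237 ⊕ 131 ⊕ 237 = 131.
P'2: 84 ⊕ 225 ⊕ 216 = 109.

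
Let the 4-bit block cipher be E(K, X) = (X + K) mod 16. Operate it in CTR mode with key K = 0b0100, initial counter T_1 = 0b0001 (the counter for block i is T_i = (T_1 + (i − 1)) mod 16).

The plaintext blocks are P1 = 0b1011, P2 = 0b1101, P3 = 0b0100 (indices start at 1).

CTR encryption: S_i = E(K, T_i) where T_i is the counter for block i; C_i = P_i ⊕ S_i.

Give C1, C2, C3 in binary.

C1 = 0b1110, C2 = 0b1011, C3 = 0b0011

C1: T = 0b0001, S = E(K, T) = 0b0101; 0b1011 ⊕ 0b0101 = 0b1110.
C2: T = 0b0010, S = E(K, T) = 0b0110; 0b1101 ⊕ 0b0110 = 0b1011.
C3: T = 0b0011, S = E(K, T) = 0b0111; 0b0100 ⊕ 0b0111 = 0b0011.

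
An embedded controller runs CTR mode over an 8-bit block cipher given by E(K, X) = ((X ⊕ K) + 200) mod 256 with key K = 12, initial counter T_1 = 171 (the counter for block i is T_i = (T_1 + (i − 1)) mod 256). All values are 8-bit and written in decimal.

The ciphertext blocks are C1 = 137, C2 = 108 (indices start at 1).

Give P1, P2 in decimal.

CTR decryption: S_i = E(K, T_i) where T_i is the counter for block i; P_i = C_i ⊕ S_i.
P1: T = 171, S = E(K, T) = 111; 137 ⊕ 111 = 230.
P2: T = 172, S = E(K, T) = 104; 108 ⊕ 104 = 4.

P1 = 230, P2 = 4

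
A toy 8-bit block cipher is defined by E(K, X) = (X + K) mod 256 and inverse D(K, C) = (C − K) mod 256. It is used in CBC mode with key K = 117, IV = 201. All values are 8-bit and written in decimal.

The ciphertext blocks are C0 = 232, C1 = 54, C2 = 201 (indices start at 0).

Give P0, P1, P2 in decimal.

CBC decryption: P_i = D(K, C_i) ⊕ C_{i−1}, with C_{−1} = IV.
P0: D(K, 232) = 115; 115 ⊕ 201 = 186.
P1: D(K, 54) = 193; 193 ⊕ 232 = 41.
P2: D(K, 201) = 84; 84 ⊕ 54 = 98.

P0 = 186, P1 = 41, P2 = 98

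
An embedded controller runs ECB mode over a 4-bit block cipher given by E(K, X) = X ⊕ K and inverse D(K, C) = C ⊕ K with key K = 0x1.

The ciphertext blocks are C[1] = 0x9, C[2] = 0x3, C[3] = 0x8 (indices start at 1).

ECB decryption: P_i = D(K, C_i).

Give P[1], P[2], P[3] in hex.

P[1]: D(K, 0x9) = 0x8.
P[2]: D(K, 0x3) = 0x2.
P[3]: D(K, 0x8) = 0x9.

P[1] = 0x8, P[2] = 0x2, P[3] = 0x9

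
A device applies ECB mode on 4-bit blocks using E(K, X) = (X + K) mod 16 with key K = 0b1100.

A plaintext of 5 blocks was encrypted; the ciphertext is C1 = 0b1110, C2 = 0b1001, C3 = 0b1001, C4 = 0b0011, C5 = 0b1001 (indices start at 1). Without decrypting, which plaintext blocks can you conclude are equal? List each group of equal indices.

P2 = P3 = P5

ECB encrypts each block independently with the same key, so equal ciphertext blocks imply equal plaintext blocks.
C2 = C3 = C5 = 0b1001, so P2 = P3 = P5.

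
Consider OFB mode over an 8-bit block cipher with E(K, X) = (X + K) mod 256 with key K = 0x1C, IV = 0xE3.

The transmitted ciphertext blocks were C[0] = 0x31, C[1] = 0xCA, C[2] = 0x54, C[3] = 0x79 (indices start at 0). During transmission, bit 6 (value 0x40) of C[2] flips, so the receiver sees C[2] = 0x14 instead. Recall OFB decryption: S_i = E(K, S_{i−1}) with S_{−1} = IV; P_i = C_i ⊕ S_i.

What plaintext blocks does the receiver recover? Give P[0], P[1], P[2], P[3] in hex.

Only C[2] changed, to 0x14. In OFB, a change in C_i flips the same bit in P_i only; the keystream is unaffected. Decrypting the received ciphertext:
P[0]: S = E(K, 0xE3) = 0xFF; 0x31 ⊕ 0xFF = 0xCE.
P[1]: S = E(K, 0xFF) = 0x1B; 0xCA ⊕ 0x1B = 0xD1.
P[2]: S = E(K, 0x1B) = 0x37; 0x14 ⊕ 0x37 = 0x23.
P[3]: S = E(K, 0x37) = 0x53; 0x79 ⊕ 0x53 = 0x2A.
Blocks that differ from the original plaintext: P[2].

P[0] = 0xCE, P[1] = 0xD1, P[2] = 0x23, P[3] = 0x2A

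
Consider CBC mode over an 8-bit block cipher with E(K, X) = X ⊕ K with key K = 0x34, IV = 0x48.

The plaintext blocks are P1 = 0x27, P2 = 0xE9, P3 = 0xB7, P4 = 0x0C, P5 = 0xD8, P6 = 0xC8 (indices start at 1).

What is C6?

CBC encryption: C_i = E(K, P_i ⊕ C_{i−1}), with C_{0} = IV.
C1: P1 ⊕ 0x48 = 0x6F; E(K, 0x6F) = 0x5B.
C2: P2 ⊕ 0x5B = 0xB2; E(K, 0xB2) = 0x86.
C3: P3 ⊕ 0x86 = 0x31; E(K, 0x31) = 0x05.
C4: P4 ⊕ 0x05 = 0x09; E(K, 0x09) = 0x3D.
C5: P5 ⊕ 0x3D = 0xE5; E(K, 0xE5) = 0xD1.
C6: P6 ⊕ 0xD1 = 0x19; E(K, 0x19) = 0x2D.

C6 = 0x2D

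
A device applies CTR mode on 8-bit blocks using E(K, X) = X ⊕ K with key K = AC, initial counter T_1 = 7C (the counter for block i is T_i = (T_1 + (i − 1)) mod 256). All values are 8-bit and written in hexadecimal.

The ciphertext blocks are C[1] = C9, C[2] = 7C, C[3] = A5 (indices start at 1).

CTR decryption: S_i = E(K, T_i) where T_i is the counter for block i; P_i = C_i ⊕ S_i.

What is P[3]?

P[3] = 77

P[3]: T = 7E, S = E(K, T) = D2; A5 ⊕ D2 = 77.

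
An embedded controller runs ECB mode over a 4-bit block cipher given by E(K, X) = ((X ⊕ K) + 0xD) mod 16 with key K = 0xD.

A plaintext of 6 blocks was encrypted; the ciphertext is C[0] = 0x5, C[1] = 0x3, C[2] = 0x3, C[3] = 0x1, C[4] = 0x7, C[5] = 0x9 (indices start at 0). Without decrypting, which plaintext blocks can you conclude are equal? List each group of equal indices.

P[1] = P[2]

ECB encrypts each block independently with the same key, so equal ciphertext blocks imply equal plaintext blocks.
C[1] = C[2] = 0x3, so P[1] = P[2].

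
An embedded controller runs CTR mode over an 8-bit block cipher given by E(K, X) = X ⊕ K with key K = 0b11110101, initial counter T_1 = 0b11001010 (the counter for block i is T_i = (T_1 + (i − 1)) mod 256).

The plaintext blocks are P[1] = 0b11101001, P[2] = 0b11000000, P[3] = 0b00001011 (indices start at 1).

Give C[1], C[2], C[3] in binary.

C[1] = 0b11010110, C[2] = 0b11111110, C[3] = 0b00110010

CTR encryption: S_i = E(K, T_i) where T_i is the counter for block i; C_i = P_i ⊕ S_i.
C[1]: T = 0b11001010, S = E(K, T) = 0b00111111; 0b11101001 ⊕ 0b00111111 = 0b11010110.
C[2]: T = 0b11001011, S = E(K, T) = 0b00111110; 0b11000000 ⊕ 0b00111110 = 0b11111110.
C[3]: T = 0b11001100, S = E(K, T) = 0b00111001; 0b00001011 ⊕ 0b00111001 = 0b00110010.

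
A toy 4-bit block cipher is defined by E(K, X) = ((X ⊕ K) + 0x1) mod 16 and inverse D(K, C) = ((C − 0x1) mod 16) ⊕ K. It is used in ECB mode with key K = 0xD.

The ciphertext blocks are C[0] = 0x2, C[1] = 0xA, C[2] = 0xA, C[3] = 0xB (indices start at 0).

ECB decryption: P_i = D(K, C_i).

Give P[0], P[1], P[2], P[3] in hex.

P[0] = 0xC, P[1] = 0x4, P[2] = 0x4, P[3] = 0x7

P[0]: D(K, 0x2) = 0xC.
P[1]: D(K, 0xA) = 0x4.
P[2]: D(K, 0xA) = 0x4.
P[3]: D(K, 0xB) = 0x7.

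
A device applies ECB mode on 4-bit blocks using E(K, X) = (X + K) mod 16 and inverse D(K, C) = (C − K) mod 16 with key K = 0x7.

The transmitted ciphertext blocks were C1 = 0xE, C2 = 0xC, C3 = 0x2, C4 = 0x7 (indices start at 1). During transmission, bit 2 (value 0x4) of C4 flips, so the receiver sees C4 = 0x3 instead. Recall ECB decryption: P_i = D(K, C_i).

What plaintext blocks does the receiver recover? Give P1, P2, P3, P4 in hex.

Only C4 changed, to 0x3. In ECB, a change in C_i affects only P_i. Decrypting the received ciphertext:
P1: D(K, 0xE) = 0x7.
P2: D(K, 0xC) = 0x5.
P3: D(K, 0x2) = 0xB.
P4: D(K, 0x3) = 0xC.
Blocks that differ from the original plaintext: P4.

P1 = 0x7, P2 = 0x5, P3 = 0xB, P4 = 0xC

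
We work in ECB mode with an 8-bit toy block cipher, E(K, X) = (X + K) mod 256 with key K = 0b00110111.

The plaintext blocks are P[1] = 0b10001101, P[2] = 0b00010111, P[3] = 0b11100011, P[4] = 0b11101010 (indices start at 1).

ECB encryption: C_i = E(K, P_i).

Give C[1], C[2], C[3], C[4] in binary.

C[1]: E(K, 0b10001101) = 0b11000100.
C[2]: E(K, 0b00010111) = 0b01001110.
C[3]: E(K, 0b11100011) = 0b00011010.
C[4]: E(K, 0b11101010) = 0b00100001.

C[1] = 0b11000100, C[2] = 0b01001110, C[3] = 0b00011010, C[4] = 0b00100001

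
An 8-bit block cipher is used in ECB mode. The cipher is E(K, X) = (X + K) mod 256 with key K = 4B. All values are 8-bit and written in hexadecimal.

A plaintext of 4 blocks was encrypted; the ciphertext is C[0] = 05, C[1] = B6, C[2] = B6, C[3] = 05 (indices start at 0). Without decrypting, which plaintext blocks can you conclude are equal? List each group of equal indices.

P[0] = P[3]; P[1] = P[2]

ECB encrypts each block independently with the same key, so equal ciphertext blocks imply equal plaintext blocks.
C[0] = C[3] = 05, so P[0] = P[3].
C[1] = C[2] = B6, so P[1] = P[2].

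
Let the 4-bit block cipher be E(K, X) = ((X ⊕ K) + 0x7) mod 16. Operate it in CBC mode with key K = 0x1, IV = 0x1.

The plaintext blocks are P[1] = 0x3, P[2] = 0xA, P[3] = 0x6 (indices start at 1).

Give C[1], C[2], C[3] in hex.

C[1] = 0xA, C[2] = 0x8, C[3] = 0x6

CBC encryption: C_i = E(K, P_i ⊕ C_{i−1}), with C_{0} = IV.
C[1]: P[1] ⊕ 0x1 = 0x2; E(K, 0x2) = 0xA.
C[2]: P[2] ⊕ 0xA = 0x0; E(K, 0x0) = 0x8.
C[3]: P[3] ⊕ 0x8 = 0xE; E(K, 0xE) = 0x6.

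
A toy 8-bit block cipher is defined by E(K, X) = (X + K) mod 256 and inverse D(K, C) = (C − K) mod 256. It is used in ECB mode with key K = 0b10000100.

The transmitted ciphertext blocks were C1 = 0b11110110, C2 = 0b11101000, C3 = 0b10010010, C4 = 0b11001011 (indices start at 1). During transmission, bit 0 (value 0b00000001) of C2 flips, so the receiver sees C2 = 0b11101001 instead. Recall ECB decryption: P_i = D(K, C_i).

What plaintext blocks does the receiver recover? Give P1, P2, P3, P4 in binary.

Only C2 changed, to 0b11101001. In ECB, a change in C_i affects only P_i. Decrypting the received ciphertext:
P1: D(K, 0b11110110) = 0b01110010.
P2: D(K, 0b11101001) = 0b01100101.
P3: D(K, 0b10010010) = 0b00001110.
P4: D(K, 0b11001011) = 0b01000111.
Blocks that differ from the original plaintext: P2.

P1 = 0b01110010, P2 = 0b01100101, P3 = 0b00001110, P4 = 0b01000111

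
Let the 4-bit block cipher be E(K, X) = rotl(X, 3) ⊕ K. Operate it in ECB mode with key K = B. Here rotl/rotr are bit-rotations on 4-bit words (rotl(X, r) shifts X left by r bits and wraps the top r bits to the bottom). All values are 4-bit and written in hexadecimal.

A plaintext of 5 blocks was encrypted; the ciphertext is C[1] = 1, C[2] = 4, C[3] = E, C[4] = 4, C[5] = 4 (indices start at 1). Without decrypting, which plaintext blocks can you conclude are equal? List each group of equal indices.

P[2] = P[4] = P[5]

ECB encrypts each block independently with the same key, so equal ciphertext blocks imply equal plaintext blocks.
C[2] = C[4] = C[5] = 4, so P[2] = P[4] = P[5].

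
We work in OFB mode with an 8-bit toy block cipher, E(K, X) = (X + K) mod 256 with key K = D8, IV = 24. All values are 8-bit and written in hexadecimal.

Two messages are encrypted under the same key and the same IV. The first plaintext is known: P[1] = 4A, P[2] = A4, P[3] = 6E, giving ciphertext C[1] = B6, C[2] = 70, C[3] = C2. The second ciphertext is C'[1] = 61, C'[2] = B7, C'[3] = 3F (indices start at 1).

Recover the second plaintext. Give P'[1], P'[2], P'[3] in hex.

In OFB with a reused IV, both messages share the same keystream S_i, so C_i ⊕ C'_i = P_i ⊕ P'_i and thus P'_i = P_i ⊕ C_i ⊕ C'_i.
P'[1]: 4A ⊕ B6 ⊕ 61 = 9D.
P'[2]: A4 ⊕ 70 ⊕ B7 = 63.
P'[3]: 6E ⊕ C2 ⊕ 3F = 93.

P'[1] = 9D, P'[2] = 63, P'[3] = 93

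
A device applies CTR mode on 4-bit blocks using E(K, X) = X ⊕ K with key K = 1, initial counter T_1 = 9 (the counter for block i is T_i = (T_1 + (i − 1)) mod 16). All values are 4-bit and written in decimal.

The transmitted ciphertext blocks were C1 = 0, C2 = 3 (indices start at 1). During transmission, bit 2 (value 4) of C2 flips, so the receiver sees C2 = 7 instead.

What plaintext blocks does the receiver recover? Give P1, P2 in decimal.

P1 = 8, P2 = 12

CTR decryption: S_i = E(K, T_i) where T_i is the counter for block i; P_i = C_i ⊕ S_i.
Only C2 changed, to 7. In CTR, a change in C_i flips the same bit in P_i only; the keystream is unaffected. Decrypting the received ciphertext:
P1: T = 9, S = E(K, T) = 8; 0 ⊕ 8 = 8.
P2: T = 10, S = E(K, T) = 11; 7 ⊕ 11 = 12.
Blocks that differ from the original plaintext: P2.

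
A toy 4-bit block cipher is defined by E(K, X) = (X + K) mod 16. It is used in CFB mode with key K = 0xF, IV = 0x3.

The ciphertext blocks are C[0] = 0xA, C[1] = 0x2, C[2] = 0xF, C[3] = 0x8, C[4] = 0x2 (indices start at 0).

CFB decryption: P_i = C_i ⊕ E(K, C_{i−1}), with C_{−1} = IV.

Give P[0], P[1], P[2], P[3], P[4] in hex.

P[0] = 0x8, P[1] = 0xB, P[2] = 0xE, P[3] = 0x6, P[4] = 0x5

P[0]: E(K, 0x3) = 0x2; 0xA ⊕ 0x2 = 0x8.
P[1]: E(K, 0xA) = 0x9; 0x2 ⊕ 0x9 = 0xB.
P[2]: E(K, 0x2) = 0x1; 0xF ⊕ 0x1 = 0xE.
P[3]: E(K, 0xF) = 0xE; 0x8 ⊕ 0xE = 0x6.
P[4]: E(K, 0x8) = 0x7; 0x2 ⊕ 0x7 = 0x5.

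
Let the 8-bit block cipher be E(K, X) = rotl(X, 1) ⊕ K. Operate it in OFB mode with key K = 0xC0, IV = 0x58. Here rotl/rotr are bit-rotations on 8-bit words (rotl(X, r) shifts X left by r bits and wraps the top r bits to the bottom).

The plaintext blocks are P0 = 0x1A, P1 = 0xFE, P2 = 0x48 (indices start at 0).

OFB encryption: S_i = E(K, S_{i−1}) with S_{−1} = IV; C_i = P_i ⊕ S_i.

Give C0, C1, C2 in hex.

C0 = 0x6A, C1 = 0xDE, C2 = 0xC8

C0: S = E(K, 0x58) = 0x70; 0x1A ⊕ 0x70 = 0x6A.
C1: S = E(K, 0x70) = 0x20; 0xFE ⊕ 0x20 = 0xDE.
C2: S = E(K, 0x20) = 0x80; 0x48 ⊕ 0x80 = 0xC8.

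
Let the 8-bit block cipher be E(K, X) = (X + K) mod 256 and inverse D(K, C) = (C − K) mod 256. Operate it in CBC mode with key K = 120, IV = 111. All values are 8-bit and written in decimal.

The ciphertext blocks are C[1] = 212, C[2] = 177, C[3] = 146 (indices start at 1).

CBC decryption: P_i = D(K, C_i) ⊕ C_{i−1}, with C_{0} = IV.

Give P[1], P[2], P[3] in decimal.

P[1] = 51, P[2] = 237, P[3] = 171

P[1]: D(K, 212) = 92; 92 ⊕ 111 = 51.
P[2]: D(K, 177) = 57; 57 ⊕ 212 = 237.
P[3]: D(K, 146) = 26; 26 ⊕ 177 = 171.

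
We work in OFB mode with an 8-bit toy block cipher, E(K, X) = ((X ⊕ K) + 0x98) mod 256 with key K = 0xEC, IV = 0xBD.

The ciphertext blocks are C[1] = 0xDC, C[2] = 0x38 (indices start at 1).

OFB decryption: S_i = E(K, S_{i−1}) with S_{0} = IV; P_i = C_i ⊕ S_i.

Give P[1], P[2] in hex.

P[1]: S = E(K, 0xBD) = 0xE9; 0xDC ⊕ 0xE9 = 0x35.
P[2]: S = E(K, 0xE9) = 0x9D; 0x38 ⊕ 0x9D = 0xA5.

P[1] = 0x35, P[2] = 0xA5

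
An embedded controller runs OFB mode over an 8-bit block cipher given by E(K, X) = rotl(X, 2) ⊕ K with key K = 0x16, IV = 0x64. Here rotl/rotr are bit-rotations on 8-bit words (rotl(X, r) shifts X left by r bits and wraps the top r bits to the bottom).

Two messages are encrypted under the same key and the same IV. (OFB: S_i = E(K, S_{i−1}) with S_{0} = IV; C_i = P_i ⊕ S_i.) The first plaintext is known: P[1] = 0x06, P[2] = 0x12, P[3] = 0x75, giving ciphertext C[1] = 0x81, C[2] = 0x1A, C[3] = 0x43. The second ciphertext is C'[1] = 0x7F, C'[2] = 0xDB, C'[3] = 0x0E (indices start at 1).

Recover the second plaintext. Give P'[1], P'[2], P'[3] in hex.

In OFB with a reused IV, both messages share the same keystream S_i, so C_i ⊕ C'_i = P_i ⊕ P'_i and thus P'_i = P_i ⊕ C_i ⊕ C'_i.
P'[1]: 0x06 ⊕ 0x81 ⊕ 0x7F = 0xF8.
P'[2]: 0x12 ⊕ 0x1A ⊕ 0xDB = 0xD3.
P'[3]: 0x75 ⊕ 0x43 ⊕ 0x0E = 0x38.

P'[1] = 0xF8, P'[2] = 0xD3, P'[3] = 0x38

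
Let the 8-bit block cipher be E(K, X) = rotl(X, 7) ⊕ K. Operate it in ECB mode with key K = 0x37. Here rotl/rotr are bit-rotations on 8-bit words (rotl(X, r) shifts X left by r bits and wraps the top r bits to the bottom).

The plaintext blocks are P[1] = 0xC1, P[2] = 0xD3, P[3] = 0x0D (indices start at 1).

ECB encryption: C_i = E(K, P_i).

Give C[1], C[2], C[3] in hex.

C[1] = 0xD7, C[2] = 0xDE, C[3] = 0xB1

C[1]: E(K, 0xC1) = 0xD7.
C[2]: E(K, 0xD3) = 0xDE.
C[3]: E(K, 0x0D) = 0xB1.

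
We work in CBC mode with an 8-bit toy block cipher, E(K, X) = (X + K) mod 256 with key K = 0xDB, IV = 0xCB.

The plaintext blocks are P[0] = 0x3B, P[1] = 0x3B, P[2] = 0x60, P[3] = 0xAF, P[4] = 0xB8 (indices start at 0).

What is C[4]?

C[4] = 0x97

CBC encryption: C_i = E(K, P_i ⊕ C_{i−1}), with C_{−1} = IV.
C[0]: P[0] ⊕ 0xCB = 0xF0; E(K, 0xF0) = 0xCB.
C[1]: P[1] ⊕ 0xCB = 0xF0; E(K, 0xF0) = 0xCB.
C[2]: P[2] ⊕ 0xCB = 0xAB; E(K, 0xAB) = 0x86.
C[3]: P[3] ⊕ 0x86 = 0x29; E(K, 0x29) = 0x04.
C[4]: P[4] ⊕ 0x04 = 0xBC; E(K, 0xBC) = 0x97.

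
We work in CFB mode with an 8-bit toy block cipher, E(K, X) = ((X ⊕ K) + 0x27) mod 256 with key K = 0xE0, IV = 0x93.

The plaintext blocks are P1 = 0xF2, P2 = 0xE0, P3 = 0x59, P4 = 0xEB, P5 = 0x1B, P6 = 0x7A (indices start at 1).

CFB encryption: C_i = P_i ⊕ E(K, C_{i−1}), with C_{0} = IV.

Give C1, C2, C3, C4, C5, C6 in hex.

C1: E(K, 0x93) = 0x9A; 0xF2 ⊕ 0x9A = 0x68.
C2: E(K, 0x68) = 0xAF; 0xE0 ⊕ 0xAF = 0x4F.
C3: E(K, 0x4F) = 0xD6; 0x59 ⊕ 0xD6 = 0x8F.
C4: E(K, 0x8F) = 0x96; 0xEB ⊕ 0x96 = 0x7D.
C5: E(K, 0x7D) = 0xC4; 0x1B ⊕ 0xC4 = 0xDF.
C6: E(K, 0xDF) = 0x66; 0x7A ⊕ 0x66 = 0x1C.

C1 = 0x68, C2 = 0x4F, C3 = 0x8F, C4 = 0x7D, C5 = 0xDF, C6 = 0x1C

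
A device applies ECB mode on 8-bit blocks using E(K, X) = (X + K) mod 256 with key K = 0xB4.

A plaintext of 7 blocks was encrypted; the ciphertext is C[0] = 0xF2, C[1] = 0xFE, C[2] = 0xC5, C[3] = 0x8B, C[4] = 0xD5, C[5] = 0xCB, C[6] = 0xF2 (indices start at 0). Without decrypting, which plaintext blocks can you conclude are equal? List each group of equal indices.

P[0] = P[6]

ECB encrypts each block independently with the same key, so equal ciphertext blocks imply equal plaintext blocks.
C[0] = C[6] = 0xF2, so P[0] = P[6].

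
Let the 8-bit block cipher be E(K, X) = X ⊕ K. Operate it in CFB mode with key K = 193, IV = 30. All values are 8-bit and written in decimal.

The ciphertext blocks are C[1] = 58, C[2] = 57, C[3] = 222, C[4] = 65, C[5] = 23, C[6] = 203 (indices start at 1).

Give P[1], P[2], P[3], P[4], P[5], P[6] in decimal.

P[1] = 229, P[2] = 194, P[3] = 38, P[4] = 94, P[5] = 151, P[6] = 29

CFB decryption: P_i = C_i ⊕ E(K, C_{i−1}), with C_{0} = IV.
P[1]: E(K, 30) = 223; 58 ⊕ 223 = 229.
P[2]: E(K, 58) = 251; 57 ⊕ 251 = 194.
P[3]: E(K, 57) = 248; 222 ⊕ 248 = 38.
P[4]: E(K, 222) = 31; 65 ⊕ 31 = 94.
P[5]: E(K, 65) = 128; 23 ⊕ 128 = 151.
P[6]: E(K, 23) = 214; 203 ⊕ 214 = 29.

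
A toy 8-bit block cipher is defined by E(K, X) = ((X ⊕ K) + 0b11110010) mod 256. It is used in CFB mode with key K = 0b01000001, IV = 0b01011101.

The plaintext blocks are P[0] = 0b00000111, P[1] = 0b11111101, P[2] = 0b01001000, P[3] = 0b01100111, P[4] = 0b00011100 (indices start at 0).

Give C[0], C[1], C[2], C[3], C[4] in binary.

CFB encryption: C_i = P_i ⊕ E(K, C_{i−1}), with C_{−1} = IV.
C[0]: E(K, 0b01011101) = 0b00001110; 0b00000111 ⊕ 0b00001110 = 0b00001001.
C[1]: E(K, 0b00001001) = 0b00111010; 0b11111101 ⊕ 0b00111010 = 0b11000111.
C[2]: E(K, 0b11000111) = 0b01111000; 0b01001000 ⊕ 0b01111000 = 0b00110000.
C[3]: E(K, 0b00110000) = 0b01100011; 0b01100111 ⊕ 0b01100011 = 0b00000100.
C[4]: E(K, 0b00000100) = 0b00110111; 0b00011100 ⊕ 0b00110111 = 0b00101011.

C[0] = 0b00001001, C[1] = 0b11000111, C[2] = 0b00110000, C[3] = 0b00000100, C[4] = 0b00101011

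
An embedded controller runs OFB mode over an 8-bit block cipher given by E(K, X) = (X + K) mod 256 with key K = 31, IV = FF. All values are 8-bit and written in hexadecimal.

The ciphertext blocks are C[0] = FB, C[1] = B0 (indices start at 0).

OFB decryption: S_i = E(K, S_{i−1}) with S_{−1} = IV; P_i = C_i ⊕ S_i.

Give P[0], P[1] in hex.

P[0]: S = E(K, FF) = 30; FB ⊕ 30 = CB.
P[1]: S = E(K, 30) = 61; B0 ⊕ 61 = D1.

P[0] = CB, P[1] = D1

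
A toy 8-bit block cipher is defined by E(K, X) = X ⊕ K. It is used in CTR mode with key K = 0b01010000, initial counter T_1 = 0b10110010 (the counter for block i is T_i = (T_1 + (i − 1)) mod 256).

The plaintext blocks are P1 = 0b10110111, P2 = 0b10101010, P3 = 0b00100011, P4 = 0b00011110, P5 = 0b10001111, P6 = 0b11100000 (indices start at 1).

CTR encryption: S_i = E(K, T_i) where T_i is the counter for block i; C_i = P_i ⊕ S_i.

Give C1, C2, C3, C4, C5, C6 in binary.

C1: T = 0b10110010, S = E(K, T) = 0b11100010; 0b10110111 ⊕ 0b11100010 = 0b01010101.
C2: T = 0b10110011, S = E(K, T) = 0b11100011; 0b10101010 ⊕ 0b11100011 = 0b01001001.
C3: T = 0b10110100, S = E(K, T) = 0b11100100; 0b00100011 ⊕ 0b11100100 = 0b11000111.
C4: T = 0b10110101, S = E(K, T) = 0b11100101; 0b00011110 ⊕ 0b11100101 = 0b11111011.
C5: T = 0b10110110, S = E(K, T) = 0b11100110; 0b10001111 ⊕ 0b11100110 = 0b01101001.
C6: T = 0b10110111, S = E(K, T) = 0b11100111; 0b11100000 ⊕ 0b11100111 = 0b00000111.

C1 = 0b01010101, C2 = 0b01001001, C3 = 0b11000111, C4 = 0b11111011, C5 = 0b01101001, C6 = 0b00000111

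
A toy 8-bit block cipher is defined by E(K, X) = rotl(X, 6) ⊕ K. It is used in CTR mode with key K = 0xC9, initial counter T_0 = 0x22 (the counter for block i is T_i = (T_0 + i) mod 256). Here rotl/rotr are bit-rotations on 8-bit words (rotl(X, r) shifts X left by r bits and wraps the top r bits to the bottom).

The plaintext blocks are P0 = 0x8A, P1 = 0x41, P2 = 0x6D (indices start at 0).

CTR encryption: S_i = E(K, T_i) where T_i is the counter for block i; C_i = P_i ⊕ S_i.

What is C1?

C0: T = 0x22, S = E(K, T) = 0x41; 0x8A ⊕ 0x41 = 0xCB.
C1: T = 0x23, S = E(K, T) = 0x01; 0x41 ⊕ 0x01 = 0x40.

C1 = 0x40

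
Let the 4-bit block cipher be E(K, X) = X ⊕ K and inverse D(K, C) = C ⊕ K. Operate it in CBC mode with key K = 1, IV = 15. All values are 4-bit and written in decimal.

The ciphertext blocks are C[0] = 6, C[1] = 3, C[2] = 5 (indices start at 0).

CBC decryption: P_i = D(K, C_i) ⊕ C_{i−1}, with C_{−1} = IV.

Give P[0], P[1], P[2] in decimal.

P[0]: D(K, 6) = 7; 7 ⊕ 15 = 8.
P[1]: D(K, 3) = 2; 2 ⊕ 6 = 4.
P[2]: D(K, 5) = 4; 4 ⊕ 3 = 7.

P[0] = 8, P[1] = 4, P[2] = 7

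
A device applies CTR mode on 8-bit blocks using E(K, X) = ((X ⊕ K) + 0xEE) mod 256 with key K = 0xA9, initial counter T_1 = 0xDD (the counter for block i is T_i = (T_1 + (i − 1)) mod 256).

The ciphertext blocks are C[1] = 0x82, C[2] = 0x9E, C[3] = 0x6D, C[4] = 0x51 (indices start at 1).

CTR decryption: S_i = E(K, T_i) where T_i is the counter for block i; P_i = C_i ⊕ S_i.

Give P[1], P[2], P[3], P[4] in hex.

P[1] = 0xE0, P[2] = 0xFB, P[3] = 0x09, P[4] = 0x66

P[1]: T = 0xDD, S = E(K, T) = 0x62; 0x82 ⊕ 0x62 = 0xE0.
P[2]: T = 0xDE, S = E(K, T) = 0x65; 0x9E ⊕ 0x65 = 0xFB.
P[3]: T = 0xDF, S = E(K, T) = 0x64; 0x6D ⊕ 0x64 = 0x09.
P[4]: T = 0xE0, S = E(K, T) = 0x37; 0x51 ⊕ 0x37 = 0x66.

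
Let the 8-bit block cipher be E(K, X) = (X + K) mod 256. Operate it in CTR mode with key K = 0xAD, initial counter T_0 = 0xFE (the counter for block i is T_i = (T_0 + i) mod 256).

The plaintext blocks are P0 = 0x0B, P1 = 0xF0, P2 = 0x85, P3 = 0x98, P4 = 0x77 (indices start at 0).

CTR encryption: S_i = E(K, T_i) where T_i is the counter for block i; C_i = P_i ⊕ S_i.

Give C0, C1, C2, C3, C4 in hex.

C0: T = 0xFE, S = E(K, T) = 0xAB; 0x0B ⊕ 0xAB = 0xA0.
C1: T = 0xFF, S = E(K, T) = 0xAC; 0xF0 ⊕ 0xAC = 0x5C.
C2: T = 0x00, S = E(K, T) = 0xAD; 0x85 ⊕ 0xAD = 0x28.
C3: T = 0x01, S = E(K, T) = 0xAE; 0x98 ⊕ 0xAE = 0x36.
C4: T = 0x02, S = E(K, T) = 0xAF; 0x77 ⊕ 0xAF = 0xD8.

C0 = 0xA0, C1 = 0x5C, C2 = 0x28, C3 = 0x36, C4 = 0xD8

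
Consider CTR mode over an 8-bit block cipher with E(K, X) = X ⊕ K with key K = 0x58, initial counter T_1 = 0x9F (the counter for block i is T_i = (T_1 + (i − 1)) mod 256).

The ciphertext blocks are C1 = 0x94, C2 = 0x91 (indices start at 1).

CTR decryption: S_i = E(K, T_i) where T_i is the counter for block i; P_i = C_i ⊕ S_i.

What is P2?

P2: T = 0xA0, S = E(K, T) = 0xF8; 0x91 ⊕ 0xF8 = 0x69.

P2 = 0x69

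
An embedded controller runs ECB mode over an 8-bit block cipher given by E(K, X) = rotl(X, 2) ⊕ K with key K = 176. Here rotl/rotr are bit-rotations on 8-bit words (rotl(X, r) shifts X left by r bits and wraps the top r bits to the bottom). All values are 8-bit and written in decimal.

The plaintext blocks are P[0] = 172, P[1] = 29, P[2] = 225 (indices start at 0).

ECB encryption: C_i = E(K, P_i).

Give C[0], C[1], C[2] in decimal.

C[0] = 2, C[1] = 196, C[2] = 55

C[0]: E(K, 172) = 2.
C[1]: E(K, 29) = 196.
C[2]: E(K, 225) = 55.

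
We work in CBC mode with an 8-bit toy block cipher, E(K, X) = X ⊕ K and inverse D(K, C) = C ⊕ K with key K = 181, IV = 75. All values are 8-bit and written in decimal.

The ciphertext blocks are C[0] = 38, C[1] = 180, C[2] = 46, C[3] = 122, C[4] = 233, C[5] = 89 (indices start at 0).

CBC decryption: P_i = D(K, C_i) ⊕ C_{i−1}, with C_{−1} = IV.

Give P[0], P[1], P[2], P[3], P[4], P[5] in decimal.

P[0] = 216, P[1] = 39, P[2] = 47, P[3] = 225, P[4] = 38, P[5] = 5

P[0]: D(K, 38) = 147; 147 ⊕ 75 = 216.
P[1]: D(K, 180) = 1; 1 ⊕ 38 = 39.
P[2]: D(K, 46) = 155; 155 ⊕ 180 = 47.
P[3]: D(K, 122) = 207; 207 ⊕ 46 = 225.
P[4]: D(K, 233) = 92; 92 ⊕ 122 = 38.
P[5]: D(K, 89) = 236; 236 ⊕ 233 = 5.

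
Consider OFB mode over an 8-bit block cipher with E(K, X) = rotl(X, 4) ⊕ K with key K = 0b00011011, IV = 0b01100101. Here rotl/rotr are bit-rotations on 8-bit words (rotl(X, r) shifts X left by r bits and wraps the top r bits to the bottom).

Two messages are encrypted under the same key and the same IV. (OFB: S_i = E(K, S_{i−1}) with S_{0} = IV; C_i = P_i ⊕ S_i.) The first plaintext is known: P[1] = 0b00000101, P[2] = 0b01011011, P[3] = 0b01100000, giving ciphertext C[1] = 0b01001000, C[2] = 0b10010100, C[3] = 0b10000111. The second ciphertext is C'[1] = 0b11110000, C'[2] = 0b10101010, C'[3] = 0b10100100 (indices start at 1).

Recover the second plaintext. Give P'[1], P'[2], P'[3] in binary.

P'[1] = 0b10111101, P'[2] = 0b01100101, P'[3] = 0b01000011

In OFB with a reused IV, both messages share the same keystream S_i, so C_i ⊕ C'_i = P_i ⊕ P'_i and thus P'_i = P_i ⊕ C_i ⊕ C'_i.
P'[1]: 0b00000101 ⊕ 0b01001000 ⊕ 0b11110000 = 0b10111101.
P'[2]: 0b01011011 ⊕ 0b10010100 ⊕ 0b10101010 = 0b01100101.
P'[3]: 0b01100000 ⊕ 0b10000111 ⊕ 0b10100100 = 0b01000011.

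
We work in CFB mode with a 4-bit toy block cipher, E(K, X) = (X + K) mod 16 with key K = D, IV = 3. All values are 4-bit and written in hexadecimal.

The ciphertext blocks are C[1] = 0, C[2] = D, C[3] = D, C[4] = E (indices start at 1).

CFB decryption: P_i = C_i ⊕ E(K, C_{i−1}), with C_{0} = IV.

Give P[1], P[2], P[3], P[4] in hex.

P[1] = 0, P[2] = 0, P[3] = 7, P[4] = 4

P[1]: E(K, 3) = 0; 0 ⊕ 0 = 0.
P[2]: E(K, 0) = D; D ⊕ D = 0.
P[3]: E(K, D) = A; D ⊕ A = 7.
P[4]: E(K, D) = A; E ⊕ A = 4.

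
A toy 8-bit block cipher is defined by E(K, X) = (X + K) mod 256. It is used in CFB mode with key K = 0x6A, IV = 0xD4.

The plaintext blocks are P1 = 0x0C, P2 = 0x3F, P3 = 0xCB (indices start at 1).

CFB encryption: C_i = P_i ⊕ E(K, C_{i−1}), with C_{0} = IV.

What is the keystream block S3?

0x0D

C1: E(K, 0xD4) = 0x3E; 0x0C ⊕ 0x3E = 0x32.
C2: E(K, 0x32) = 0x9C; 0x3F ⊕ 0x9C = 0xA3.
C3: E(K, 0xA3) = 0x0D; 0xCB ⊕ 0x0D = 0xC6.
So S3 = 0x0D.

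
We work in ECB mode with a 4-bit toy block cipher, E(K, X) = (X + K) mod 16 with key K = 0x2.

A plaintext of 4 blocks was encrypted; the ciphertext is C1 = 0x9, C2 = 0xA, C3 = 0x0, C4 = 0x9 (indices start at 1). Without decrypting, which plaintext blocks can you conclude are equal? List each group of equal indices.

P1 = P4

ECB encrypts each block independently with the same key, so equal ciphertext blocks imply equal plaintext blocks.
C1 = C4 = 0x9, so P1 = P4.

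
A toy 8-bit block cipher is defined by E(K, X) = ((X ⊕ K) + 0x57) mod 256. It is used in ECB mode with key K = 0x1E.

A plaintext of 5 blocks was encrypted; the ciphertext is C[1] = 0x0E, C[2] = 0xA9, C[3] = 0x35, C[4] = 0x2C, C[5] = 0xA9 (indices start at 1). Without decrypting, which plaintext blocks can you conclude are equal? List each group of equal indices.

P[2] = P[5]

ECB encrypts each block independently with the same key, so equal ciphertext blocks imply equal plaintext blocks.
C[2] = C[5] = 0xA9, so P[2] = P[5].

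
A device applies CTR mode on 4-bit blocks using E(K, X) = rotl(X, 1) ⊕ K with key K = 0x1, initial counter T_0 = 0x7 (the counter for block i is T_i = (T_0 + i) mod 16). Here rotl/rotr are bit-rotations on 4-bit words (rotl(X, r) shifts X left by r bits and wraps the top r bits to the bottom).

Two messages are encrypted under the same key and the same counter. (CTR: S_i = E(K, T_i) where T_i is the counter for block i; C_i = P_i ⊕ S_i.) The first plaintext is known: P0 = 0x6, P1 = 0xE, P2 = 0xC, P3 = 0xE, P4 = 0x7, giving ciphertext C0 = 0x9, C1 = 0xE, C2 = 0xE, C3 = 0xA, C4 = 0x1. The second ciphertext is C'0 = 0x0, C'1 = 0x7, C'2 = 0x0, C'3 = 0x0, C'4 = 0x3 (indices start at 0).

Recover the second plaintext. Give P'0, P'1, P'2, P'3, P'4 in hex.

In CTR with a reused counter, both messages share the same keystream S_i, so C_i ⊕ C'_i = P_i ⊕ P'_i and thus P'_i = P_i ⊕ C_i ⊕ C'_i.
P'0: 0x6 ⊕ 0x9 ⊕ 0x0 = 0xF.
P'1: 0xE ⊕ 0xE ⊕ 0x7 = 0x7.
P'2: 0xC ⊕ 0xE ⊕ 0x0 = 0x2.
P'3: 0xE ⊕ 0xA ⊕ 0x0 = 0x4.
P'4: 0x7 ⊕ 0x1 ⊕ 0x3 = 0x5.

P'0 = 0xF, P'1 = 0x7, P'2 = 0x2, P'3 = 0x4, P'4 = 0x5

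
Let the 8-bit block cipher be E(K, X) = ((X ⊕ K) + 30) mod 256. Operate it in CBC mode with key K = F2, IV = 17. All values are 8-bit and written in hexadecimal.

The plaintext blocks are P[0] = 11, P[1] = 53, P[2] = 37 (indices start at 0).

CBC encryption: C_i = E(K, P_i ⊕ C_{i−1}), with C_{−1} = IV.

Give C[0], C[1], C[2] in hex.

C[0] = 24, C[1] = B5, C[2] = A0

C[0]: P[0] ⊕ 17 = 06; E(K, 06) = 24.
C[1]: P[1] ⊕ 24 = 77; E(K, 77) = B5.
C[2]: P[2] ⊕ B5 = 82; E(K, 82) = A0.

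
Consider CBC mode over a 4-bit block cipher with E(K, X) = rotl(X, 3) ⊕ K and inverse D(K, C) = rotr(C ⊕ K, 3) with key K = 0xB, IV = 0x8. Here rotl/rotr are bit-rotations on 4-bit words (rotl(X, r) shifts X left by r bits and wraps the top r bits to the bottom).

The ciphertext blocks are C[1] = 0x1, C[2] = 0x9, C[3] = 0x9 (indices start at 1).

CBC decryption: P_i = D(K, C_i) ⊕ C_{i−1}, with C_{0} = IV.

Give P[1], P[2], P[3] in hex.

P[1] = 0xD, P[2] = 0x5, P[3] = 0xD

P[1]: D(K, 0x1) = 0x5; 0x5 ⊕ 0x8 = 0xD.
P[2]: D(K, 0x9) = 0x4; 0x4 ⊕ 0x1 = 0x5.
P[3]: D(K, 0x9) = 0x4; 0x4 ⊕ 0x9 = 0xD.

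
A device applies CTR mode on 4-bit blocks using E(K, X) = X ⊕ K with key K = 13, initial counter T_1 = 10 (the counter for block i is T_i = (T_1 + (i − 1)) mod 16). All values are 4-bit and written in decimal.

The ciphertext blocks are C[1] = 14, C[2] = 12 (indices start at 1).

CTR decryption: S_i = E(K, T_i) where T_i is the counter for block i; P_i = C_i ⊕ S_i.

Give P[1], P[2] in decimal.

P[1]: T = 10, S = E(K, T) = 7; 14 ⊕ 7 = 9.
P[2]: T = 11, S = E(K, T) = 6; 12 ⊕ 6 = 10.

P[1] = 9, P[2] = 10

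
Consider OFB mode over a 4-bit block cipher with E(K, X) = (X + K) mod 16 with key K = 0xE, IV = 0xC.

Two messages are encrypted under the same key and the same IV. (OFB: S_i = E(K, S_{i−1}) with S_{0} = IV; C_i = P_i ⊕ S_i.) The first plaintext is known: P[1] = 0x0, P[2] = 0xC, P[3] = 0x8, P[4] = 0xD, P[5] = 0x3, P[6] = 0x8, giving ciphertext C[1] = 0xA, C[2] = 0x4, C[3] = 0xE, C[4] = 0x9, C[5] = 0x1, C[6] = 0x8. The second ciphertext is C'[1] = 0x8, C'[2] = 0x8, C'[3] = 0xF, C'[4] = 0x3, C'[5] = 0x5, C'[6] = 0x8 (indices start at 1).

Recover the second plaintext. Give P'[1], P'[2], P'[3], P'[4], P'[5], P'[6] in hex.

In OFB with a reused IV, both messages share the same keystream S_i, so C_i ⊕ C'_i = P_i ⊕ P'_i and thus P'_i = P_i ⊕ C_i ⊕ C'_i.
P'[1]: 0x0 ⊕ 0xA ⊕ 0x8 = 0x2.
P'[2]: 0xC ⊕ 0x4 ⊕ 0x8 = 0x0.
P'[3]: 0x8 ⊕ 0xE ⊕ 0xF = 0x9.
P'[4]: 0xD ⊕ 0x9 ⊕ 0x3 = 0x7.
P'[5]: 0x3 ⊕ 0x1 ⊕ 0x5 = 0x7.
P'[6]: 0x8 ⊕ 0x8 ⊕ 0x8 = 0x8.

P'[1] = 0x2, P'[2] = 0x0, P'[3] = 0x9, P'[4] = 0x7, P'[5] = 0x7, P'[6] = 0x8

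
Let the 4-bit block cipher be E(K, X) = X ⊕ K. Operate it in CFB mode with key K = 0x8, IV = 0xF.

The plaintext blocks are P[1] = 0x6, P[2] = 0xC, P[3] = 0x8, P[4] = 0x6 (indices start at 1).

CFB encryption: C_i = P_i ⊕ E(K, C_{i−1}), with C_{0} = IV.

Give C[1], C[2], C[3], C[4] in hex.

C[1] = 0x1, C[2] = 0x5, C[3] = 0x5, C[4] = 0xB

C[1]: E(K, 0xF) = 0x7; 0x6 ⊕ 0x7 = 0x1.
C[2]: E(K, 0x1) = 0x9; 0xC ⊕ 0x9 = 0x5.
C[3]: E(K, 0x5) = 0xD; 0x8 ⊕ 0xD = 0x5.
C[4]: E(K, 0x5) = 0xD; 0x6 ⊕ 0xD = 0xB.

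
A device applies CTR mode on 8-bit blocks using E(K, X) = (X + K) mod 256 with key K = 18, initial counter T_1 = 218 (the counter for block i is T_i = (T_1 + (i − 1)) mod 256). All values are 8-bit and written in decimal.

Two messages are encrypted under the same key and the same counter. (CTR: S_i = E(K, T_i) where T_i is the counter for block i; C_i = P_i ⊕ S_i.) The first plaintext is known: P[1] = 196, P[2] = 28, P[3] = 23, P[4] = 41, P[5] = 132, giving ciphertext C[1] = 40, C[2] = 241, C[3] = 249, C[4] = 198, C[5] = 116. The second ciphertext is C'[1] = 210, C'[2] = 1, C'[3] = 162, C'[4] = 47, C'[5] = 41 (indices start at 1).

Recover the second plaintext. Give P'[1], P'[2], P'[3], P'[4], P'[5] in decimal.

P'[1] = 62, P'[2] = 236, P'[3] = 76, P'[4] = 192, P'[5] = 217

In CTR with a reused counter, both messages share the same keystream S_i, so C_i ⊕ C'_i = P_i ⊕ P'_i and thus P'_i = P_i ⊕ C_i ⊕ C'_i.
P'[1]: 196 ⊕ 40 ⊕ 210 = 62.
P'[2]: 28 ⊕ 241 ⊕ 1 = 236.
P'[3]: 23 ⊕ 249 ⊕ 162 = 76.
P'[4]: 41 ⊕ 198 ⊕ 47 = 192.
P'[5]: 132 ⊕ 116 ⊕ 41 = 217.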